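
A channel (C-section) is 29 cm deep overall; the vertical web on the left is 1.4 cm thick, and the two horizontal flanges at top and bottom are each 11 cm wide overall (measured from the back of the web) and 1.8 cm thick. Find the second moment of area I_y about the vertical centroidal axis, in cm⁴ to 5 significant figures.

Split into non-overlapping primitives; take the origin at the lower-left of the bounding box.
Web: 1.4 × 29, A = 40.6 cm², x = 0.7 cm, Ī = 6.631333 cm⁴.
Top flange (beyond web): 9.6 × 1.8, A = 17.28 cm², x = 6.2 cm, Ī = 132.7104 cm⁴.
Bottom flange (beyond web): 9.6 × 1.8, A = 17.28 cm², x = 6.2 cm, Ī = 132.7104 cm⁴.
Centroid: x̄ = ΣA·x / ΣA = 3.229005 cm.
Transfer each piece to the vertical centroidal axis using Ī + A·d² with d = x − 3.229005:
  web: d = -2.529005 cm → contributes +266.3035 cm⁴
  top flange (beyond web): d = 2.970995 cm → contributes +285.2377 cm⁴
  bottom flange (beyond web): d = 2.970995 cm → contributes +285.2377 cm⁴
Total I = 836.7789 cm⁴.

I_y ≈ 836.78 cm⁴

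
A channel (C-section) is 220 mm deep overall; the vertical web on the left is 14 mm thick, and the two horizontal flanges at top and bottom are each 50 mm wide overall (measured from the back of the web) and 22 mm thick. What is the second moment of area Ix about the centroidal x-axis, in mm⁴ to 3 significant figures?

Ix ≈ 2.80 × 10⁷ mm⁴

Treat the section as a set of non-overlapping primitives; coordinates are from the bounding-box lower-left.
Web: 14 × 220, A = 3 080 mm², y = 110 mm, Ī = 12 422 667 mm⁴.
Top flange (beyond web): 36 × 22, A = 792 mm², y = 209 mm, Ī = 31 944 mm⁴.
Bottom flange (beyond web): 36 × 22, A = 792 mm², y = 11 mm, Ī = 31 944 mm⁴.
By symmetry the centroid is at mid-height, ȳ = 110 mm.
Transfer each piece to the centroidal x-axis using Ī + A·d² with d = y − 110:
  web: d = 0 mm → contributes +12 422 667 mm⁴
  top flange (beyond web): d = 99 mm → contributes +7 794 336 mm⁴
  bottom flange (beyond web): d = -99 mm → contributes +7 794 336 mm⁴
Total I = 28 011 339 mm⁴.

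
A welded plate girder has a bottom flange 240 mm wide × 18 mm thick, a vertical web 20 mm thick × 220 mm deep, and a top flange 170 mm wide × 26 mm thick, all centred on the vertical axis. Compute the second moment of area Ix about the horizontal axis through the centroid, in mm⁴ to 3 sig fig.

Ix ≈ 1.46 × 10⁸ mm⁴

Break the section into simple shapes (no overlaps), measuring from the bottom-left corner of the bounding box.
Bottom plate: 240 × 18, A = 4 320 mm², y = 9 mm, Ī = 116 640 mm⁴.
Web plate: 20 × 220, A = 4 400 mm², y = 128 mm, Ī = 17 746 667 mm⁴.
Top plate: 170 × 26, A = 4 420 mm², y = 251 mm, Ī = 248 993 mm⁴.
Centroid: ȳ = ΣA·y / ΣA = 130.25 mm.
Transfer each piece to the horizontal axis through the centroid using Ī + A·d² with d = y − 130.25:
  bottom plate: d = -121.25 mm → contributes +63 628 586 mm⁴
  web plate: d = -2.2511 mm → contributes +17 768 964 mm⁴
  top plate: d = 120.75 mm → contributes +64 693 861 mm⁴
Total I = 146 091 411 mm⁴.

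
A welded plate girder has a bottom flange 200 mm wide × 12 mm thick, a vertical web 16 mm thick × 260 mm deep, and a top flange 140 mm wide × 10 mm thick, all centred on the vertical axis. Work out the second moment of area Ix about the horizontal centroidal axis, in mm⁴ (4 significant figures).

Split into non-overlapping primitives; take the origin at the lower-left of the bounding box.
Bottom plate: 200 × 12, A = 2 400 mm², y = 6 mm, Ī = 28 800 mm⁴.
Web plate: 16 × 260, A = 4 160 mm², y = 142 mm, Ī = 23 434 667 mm⁴.
Top plate: 140 × 10, A = 1 400 mm², y = 277 mm, Ī = 11666.7 mm⁴.
Centroid: ȳ = ΣA·y / ΣA = 124.739 mm.
Transfer each piece to the horizontal centroidal axis using Ī + A·d² with d = y − 124.739:
  bottom plate: d = -118.739 mm → contributes +33 866 106 mm⁴
  web plate: d = 17.2613 mm → contributes +24 674 150 mm⁴
  top plate: d = 152.261 mm → contributes +32 468 574 mm⁴
Total I = 91 008 830 mm⁴.

Ix ≈ 9.101 × 10⁷ mm⁴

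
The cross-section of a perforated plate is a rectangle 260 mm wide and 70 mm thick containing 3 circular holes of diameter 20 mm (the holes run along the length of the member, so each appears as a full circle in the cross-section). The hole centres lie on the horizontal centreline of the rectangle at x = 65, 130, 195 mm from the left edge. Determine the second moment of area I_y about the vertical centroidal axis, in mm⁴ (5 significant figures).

I_y ≈ 9.9848 × 10⁷ mm⁴

Break the section into simple shapes (no overlaps), measuring from the bottom-left corner of the bounding box.
Plate: 260 × 70, A = 18 200 mm², x = 130 mm, Ī = 102 526 667 mm⁴.
Hole 1 (subtracted): ⌀20, A = 314.1593 mm², x = 65 mm, Ī = 7853.982 mm⁴.
Hole 2 (subtracted): ⌀20, A = 314.1593 mm², x = 130 mm, Ī = 7853.982 mm⁴.
Hole 3 (subtracted): ⌀20, A = 314.1593 mm², x = 195 mm, Ī = 7853.982 mm⁴.
By symmetry the centroid is at mid-width, x̄ = 130 mm.
Transfer each piece to the vertical centroidal axis using Ī + A·d² with d = x − 130:
  plate: d = 0 mm → contributes +102 526 667 mm⁴
  hole 1: d = -65 mm → contributes −1 335 177 mm⁴
  hole 2: d = 0 mm → contributes −7853.982 mm⁴
  hole 3: d = 65 mm → contributes −1 335 177 mm⁴
Total I = 99 848 459 mm⁴.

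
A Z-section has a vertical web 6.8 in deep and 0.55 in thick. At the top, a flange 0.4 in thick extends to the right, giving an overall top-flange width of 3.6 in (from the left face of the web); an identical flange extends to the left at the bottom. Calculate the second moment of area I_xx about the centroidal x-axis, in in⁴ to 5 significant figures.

Treat the section as a set of non-overlapping primitives; coordinates are from the bounding-box lower-left.
Web: 0.55 × 6.8, A = 3.74 in², y = 3.4 in, Ī = 14.41147 in⁴.
Top flange (beyond web): 3.05 × 0.4, A = 1.22 in², y = 6.6 in, Ī = 0.01626667 in⁴.
Bottom flange (beyond web): 3.05 × 0.4, A = 1.22 in², y = 0.2 in, Ī = 0.01626667 in⁴.
Centroid: ȳ = ΣA·y / ΣA = 3.4 in.
Transfer each piece to the centroidal x-axis using Ī + A·d² with d = y − 3.4:
  web: d = 0 in → contributes +14.41147 in⁴
  top flange (beyond web): d = 3.2 in → contributes +12.50907 in⁴
  bottom flange (beyond web): d = -3.2 in → contributes +12.50907 in⁴
Total I = 39.4296 in⁴.

I_xx ≈ 39.430 in⁴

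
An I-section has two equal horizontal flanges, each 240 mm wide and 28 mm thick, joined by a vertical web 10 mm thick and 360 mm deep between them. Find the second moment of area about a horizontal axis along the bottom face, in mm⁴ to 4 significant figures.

I_base ≈ 1.283 × 10⁹ mm⁴

Split into non-overlapping primitives; take the origin at the lower-left of the bounding box.
Bottom flange: 240 × 28, A = 6 720 mm², y = 14 mm, Ī = 439 040 mm⁴.
Web: 10 × 360, A = 3 600 mm², y = 208 mm, Ī = 38 880 000 mm⁴.
Top flange: 240 × 28, A = 6 720 mm², y = 402 mm, Ī = 439 040 mm⁴.
Transfer each piece to a horizontal axis along the bottom face using Ī + A·d² with d = y − 0:
  bottom flange: d = 14 mm → contributes +1 756 160 mm⁴
  web: d = 208 mm → contributes +194 630 400 mm⁴
  top flange: d = 402 mm → contributes +1 086 417 920 mm⁴
Total I = 1 282 804 480 mm⁴.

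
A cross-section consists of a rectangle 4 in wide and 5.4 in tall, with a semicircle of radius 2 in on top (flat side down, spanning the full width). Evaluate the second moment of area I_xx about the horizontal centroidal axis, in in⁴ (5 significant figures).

Split into non-overlapping primitives; take the origin at the lower-left of the bounding box.
Rectangular body: 4 × 5.4, A = 21.6 in², y = 2.7 in, Ī = 52.488 in⁴.
Semicircular cap: semicircle r = 2, A = 6.283185 in², y = 6.248826 in, Ī = 1.756111 in⁴.
Centroid: ȳ = ΣA·y / ΣA = 3.499691 in.
Transfer each piece to the horizontal centroidal axis using Ī + A·d² with d = y − 3.499691:
  rectangular body: d = -0.799691 in → contributes +66.30132 in⁴
  semicircular cap: d = 2.749135 in → contributes +49.24282 in⁴
Total I = 115.5441 in⁴.

I_xx ≈ 115.54 in⁴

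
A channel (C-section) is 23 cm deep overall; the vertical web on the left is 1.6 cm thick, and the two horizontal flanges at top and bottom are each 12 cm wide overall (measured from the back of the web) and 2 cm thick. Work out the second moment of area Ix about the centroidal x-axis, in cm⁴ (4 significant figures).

Ix ≈ 6223 cm⁴

Split into non-overlapping primitives; take the origin at the lower-left of the bounding box.
Web: 1.6 × 23, A = 36.8 cm², y = 11.5 cm, Ī = 1622.27 cm⁴.
Top flange (beyond web): 10.4 × 2, A = 20.8 cm², y = 22 cm, Ī = 6.93333 cm⁴.
Bottom flange (beyond web): 10.4 × 2, A = 20.8 cm², y = 1 cm, Ī = 6.93333 cm⁴.
By symmetry the centroid is at mid-height, ȳ = 11.5 cm.
Transfer each piece to the centroidal x-axis using Ī + A·d² with d = y − 11.5:
  web: d = 0 cm → contributes +1622.27 cm⁴
  top flange (beyond web): d = 10.5 cm → contributes +2300.13 cm⁴
  bottom flange (beyond web): d = -10.5 cm → contributes +2300.13 cm⁴
Total I = 6222.53 cm⁴.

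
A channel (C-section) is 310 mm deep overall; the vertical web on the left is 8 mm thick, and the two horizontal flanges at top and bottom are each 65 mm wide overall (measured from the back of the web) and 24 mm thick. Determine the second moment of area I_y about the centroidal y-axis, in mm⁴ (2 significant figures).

Split into non-overlapping primitives; take the origin at the lower-left of the bounding box.
Web: 8 × 310, A = 2 480 mm², x = 4 mm, Ī = 13 227 mm⁴.
Top flange (beyond web): 57 × 24, A = 1 368 mm², x = 36.5 mm, Ī = 370 386 mm⁴.
Bottom flange (beyond web): 57 × 24, A = 1 368 mm², x = 36.5 mm, Ī = 370 386 mm⁴.
Centroid: x̄ = ΣA·x / ΣA = 21.05 mm.
Transfer each piece to the centroidal y-axis using Ī + A·d² with d = x − 21.05:
  web: d = -17.05 mm → contributes +733 961 mm⁴
  top flange (beyond web): d = 15.45 mm → contributes +697 035 mm⁴
  bottom flange (beyond web): d = 15.45 mm → contributes +697 035 mm⁴
Total I = 2 128 031 mm⁴.

I_y ≈ 2.1 × 10⁶ mm⁴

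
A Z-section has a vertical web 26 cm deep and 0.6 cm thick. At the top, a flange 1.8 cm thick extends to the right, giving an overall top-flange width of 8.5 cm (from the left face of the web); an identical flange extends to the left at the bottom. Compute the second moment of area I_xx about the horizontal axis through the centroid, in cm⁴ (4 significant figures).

I_xx ≈ 5050 cm⁴

Treat the section as a set of non-overlapping primitives; coordinates are from the bounding-box lower-left.
Web: 0.6 × 26, A = 15.6 cm², y = 13 cm, Ī = 878.8 cm⁴.
Top flange (beyond web): 7.9 × 1.8, A = 14.22 cm², y = 25.1 cm, Ī = 3.8394 cm⁴.
Bottom flange (beyond web): 7.9 × 1.8, A = 14.22 cm², y = 0.9 cm, Ī = 3.8394 cm⁴.
Centroid: ȳ = ΣA·y / ΣA = 13 cm.
Transfer each piece to the horizontal axis through the centroid using Ī + A·d² with d = y − 13:
  web: d = 0 cm → contributes +878.8 cm⁴
  top flange (beyond web): d = 12.1 cm → contributes +2085.79 cm⁴
  bottom flange (beyond web): d = -12.1 cm → contributes +2085.79 cm⁴
Total I = 5050.38 cm⁴.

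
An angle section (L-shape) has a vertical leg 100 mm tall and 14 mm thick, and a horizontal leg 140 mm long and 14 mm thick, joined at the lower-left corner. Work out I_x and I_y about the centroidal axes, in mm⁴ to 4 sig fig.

Split into non-overlapping primitives; take the origin at the lower-left of the bounding box.
Vertical leg: 14 × 100, A = 1 400 mm², y = 50 mm, Ī = 1 166 667 mm⁴.
Horizontal leg (remainder): 126 × 14, A = 1 764 mm², y = 7 mm, Ī = 28 812 mm⁴.
Centroid: ȳ = ΣA·y / ΣA = 26.0265 mm.
Transfer each piece to the centroidal x-axis using Ī + A·d² with d = y − 26.0265:
  vertical leg: d = 23.9735 mm → contributes +1 971 284 mm⁴
  horizontal leg (remainder): d = -19.0265 mm → contributes +667 397 mm⁴
Total I = 2 638 680 mm⁴.
For the y-axis: x̄ = 46.0265 mm.
Repeating about the centroidal y-axis gives I_y = 6 181 240 mm⁴.

I_x ≈ 2.639 × 10⁶ mm⁴, I_y ≈ 6.181 × 10⁶ mm⁴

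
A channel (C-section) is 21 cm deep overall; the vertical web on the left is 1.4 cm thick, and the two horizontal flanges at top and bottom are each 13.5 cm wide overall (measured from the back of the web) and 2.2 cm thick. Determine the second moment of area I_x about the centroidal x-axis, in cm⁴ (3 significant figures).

Treat the section as a set of non-overlapping primitives; coordinates are from the bounding-box lower-left.
Web: 1.4 × 21, A = 29.4 cm², y = 10.5 cm, Ī = 1080.5 cm⁴.
Top flange (beyond web): 12.1 × 2.2, A = 26.62 cm², y = 19.9 cm, Ī = 10.737 cm⁴.
Bottom flange (beyond web): 12.1 × 2.2, A = 26.62 cm², y = 1.1 cm, Ī = 10.737 cm⁴.
By symmetry the centroid is at mid-height, ȳ = 10.5 cm.
Transfer each piece to the centroidal x-axis using Ī + A·d² with d = y − 10.5:
  web: d = 0 cm → contributes +1080.5 cm⁴
  top flange (beyond web): d = 9.4 cm → contributes +2362.9 cm⁴
  bottom flange (beyond web): d = -9.4 cm → contributes +2362.9 cm⁴
Total I = 5806.2 cm⁴.

I_x ≈ 5810 cm⁴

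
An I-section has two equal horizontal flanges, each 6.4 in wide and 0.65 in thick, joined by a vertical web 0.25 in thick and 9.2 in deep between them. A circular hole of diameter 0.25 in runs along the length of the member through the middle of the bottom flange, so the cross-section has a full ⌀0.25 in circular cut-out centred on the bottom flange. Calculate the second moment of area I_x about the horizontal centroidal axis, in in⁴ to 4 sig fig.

I_x ≈ 217.1 in⁴

Break the section into simple shapes (no overlaps), measuring from the bottom-left corner of the bounding box.
Bottom flange: 6.4 × 0.65, A = 4.16 in², y = 0.325 in, Ī = 0.146467 in⁴.
Web: 0.25 × 9.2, A = 2.3 in², y = 5.25 in, Ī = 16.2227 in⁴.
Top flange: 6.4 × 0.65, A = 4.16 in², y = 10.175 in, Ī = 0.146467 in⁴.
Hole (subtracted): ⌀0.25, A = 0.0490874 in², y = 0.325 in, Ī = 0.000191748 in⁴.
Centroid: ȳ = ΣA·y / ΣA = 5.27287 in.
Transfer each piece to the horizontal centroidal axis using Ī + A·d² with d = y − 5.27287:
  bottom flange: d = -4.94787 in → contributes +101.989 in⁴
  web: d = -0.0228699 in → contributes +16.2239 in⁴
  top flange: d = 4.90213 in → contributes +100.115 in⁴
  hole: d = -4.94787 in → contributes −1.20192 in⁴
Total I = 217.126 in⁴.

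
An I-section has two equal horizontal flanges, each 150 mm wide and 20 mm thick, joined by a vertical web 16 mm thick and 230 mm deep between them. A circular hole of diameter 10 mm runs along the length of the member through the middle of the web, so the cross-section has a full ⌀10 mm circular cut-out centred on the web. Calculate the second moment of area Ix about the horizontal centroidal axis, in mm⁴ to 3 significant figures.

Ix ≈ 1.10 × 10⁸ mm⁴

Split into non-overlapping primitives; take the origin at the lower-left of the bounding box.
Bottom flange: 150 × 20, A = 3 000 mm², y = 10 mm, Ī = 100 000 mm⁴.
Web: 16 × 230, A = 3 680 mm², y = 135 mm, Ī = 16 222 667 mm⁴.
Top flange: 150 × 20, A = 3 000 mm², y = 260 mm, Ī = 100 000 mm⁴.
Hole (subtracted): ⌀10, A = 78.54 mm², y = 135 mm, Ī = 490.87 mm⁴.
By symmetry the centroid is at mid-height, ȳ = 135 mm.
Transfer each piece to the horizontal centroidal axis using Ī + A·d² with d = y − 135:
  bottom flange: d = -125 mm → contributes +46 975 000 mm⁴
  web: d = 0 mm → contributes +16 222 667 mm⁴
  top flange: d = 125 mm → contributes +46 975 000 mm⁴
  hole: d = 0 mm → contributes −490.87 mm⁴
Total I = 110 172 176 mm⁴.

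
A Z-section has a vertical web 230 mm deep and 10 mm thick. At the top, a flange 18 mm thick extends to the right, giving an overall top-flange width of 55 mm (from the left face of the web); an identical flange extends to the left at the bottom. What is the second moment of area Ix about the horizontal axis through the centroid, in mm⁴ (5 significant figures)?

Treat the section as a set of non-overlapping primitives; coordinates are from the bounding-box lower-left.
Web: 10 × 230, A = 2 300 mm², y = 115 mm, Ī = 10 139 167 mm⁴.
Top flange (beyond web): 45 × 18, A = 810 mm², y = 221 mm, Ī = 21 870 mm⁴.
Bottom flange (beyond web): 45 × 18, A = 810 mm², y = 9 mm, Ī = 21 870 mm⁴.
Centroid: ȳ = ΣA·y / ΣA = 115 mm.
Transfer each piece to the horizontal axis through the centroid using Ī + A·d² with d = y − 115:
  web: d = 0 mm → contributes +10 139 167 mm⁴
  top flange (beyond web): d = 106 mm → contributes +9 123 030 mm⁴
  bottom flange (beyond web): d = -106 mm → contributes +9 123 030 mm⁴
Total I = 28 385 227 mm⁴.

Ix ≈ 2.8385 × 10⁷ mm⁴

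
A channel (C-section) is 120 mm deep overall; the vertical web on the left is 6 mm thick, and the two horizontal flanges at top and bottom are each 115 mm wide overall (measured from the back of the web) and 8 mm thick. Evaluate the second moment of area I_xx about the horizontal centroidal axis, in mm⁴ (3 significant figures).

I_xx ≈ 6.34 × 10⁶ mm⁴

Split into non-overlapping primitives; take the origin at the lower-left of the bounding box.
Web: 6 × 120, A = 720 mm², y = 60 mm, Ī = 864 000 mm⁴.
Top flange (beyond web): 109 × 8, A = 872 mm², y = 116 mm, Ī = 4650.7 mm⁴.
Bottom flange (beyond web): 109 × 8, A = 872 mm², y = 4 mm, Ī = 4650.7 mm⁴.
By symmetry the centroid is at mid-height, ȳ = 60 mm.
Transfer each piece to the horizontal centroidal axis using Ī + A·d² with d = y − 60:
  web: d = 0 mm → contributes +864 000 mm⁴
  top flange (beyond web): d = 56 mm → contributes +2 739 243 mm⁴
  bottom flange (beyond web): d = -56 mm → contributes +2 739 243 mm⁴
Total I = 6 342 485 mm⁴.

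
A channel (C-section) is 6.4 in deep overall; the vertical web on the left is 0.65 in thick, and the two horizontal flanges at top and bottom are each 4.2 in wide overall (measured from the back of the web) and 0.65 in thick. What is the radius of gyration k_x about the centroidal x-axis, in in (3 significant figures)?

k_x ≈ 2.45 in

Break the section into simple shapes (no overlaps), measuring from the bottom-left corner of the bounding box.
Web: 0.65 × 6.4, A = 4.16 in², y = 3.2 in, Ī = 14.199 in⁴.
Top flange (beyond web): 3.55 × 0.65, A = 2.3075 in², y = 6.075 in, Ī = 0.081243 in⁴.
Bottom flange (beyond web): 3.55 × 0.65, A = 2.3075 in², y = 0.325 in, Ī = 0.081243 in⁴.
By symmetry the centroid is at mid-height, ȳ = 3.2 in.
Transfer each piece to the centroidal x-axis using Ī + A·d² with d = y − 3.2:
  web: d = 0 in → contributes +14.199 in⁴
  top flange (beyond web): d = 2.875 in → contributes +19.154 in⁴
  bottom flange (beyond web): d = -2.875 in → contributes +19.154 in⁴
Total I = 52.508 in⁴.
Radius of gyration: k = √(I/A) = √(52.508 / 8.775) = 2.4462 in.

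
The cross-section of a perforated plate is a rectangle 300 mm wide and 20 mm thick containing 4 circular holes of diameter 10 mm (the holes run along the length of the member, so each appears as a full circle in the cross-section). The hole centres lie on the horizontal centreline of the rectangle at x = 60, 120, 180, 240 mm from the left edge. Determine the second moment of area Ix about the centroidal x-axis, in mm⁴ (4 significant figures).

Split into non-overlapping primitives; take the origin at the lower-left of the bounding box.
Plate: 300 × 20, A = 6 000 mm², y = 10 mm, Ī = 200 000 mm⁴.
Hole 1 (subtracted): ⌀10, A = 78.5398 mm², y = 10 mm, Ī = 490.874 mm⁴.
Hole 2 (subtracted): ⌀10, A = 78.5398 mm², y = 10 mm, Ī = 490.874 mm⁴.
Hole 3 (subtracted): ⌀10, A = 78.5398 mm², y = 10 mm, Ī = 490.874 mm⁴.
Hole 4 (subtracted): ⌀10, A = 78.5398 mm², y = 10 mm, Ī = 490.874 mm⁴.
By symmetry the centroid is at mid-height, ȳ = 10 mm.
All pieces are centred on the centroidal x-axis, so I = ΣĪ (holes subtracted) = 198 037 mm⁴.

Ix ≈ 1.980 × 10⁵ mm⁴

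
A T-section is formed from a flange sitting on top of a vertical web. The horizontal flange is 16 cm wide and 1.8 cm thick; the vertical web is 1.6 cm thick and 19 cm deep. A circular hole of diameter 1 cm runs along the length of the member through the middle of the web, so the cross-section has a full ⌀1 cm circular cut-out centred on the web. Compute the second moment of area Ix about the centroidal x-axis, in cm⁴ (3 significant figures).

Ix ≈ 2500 cm⁴

Break the section into simple shapes (no overlaps), measuring from the bottom-left corner of the bounding box.
Flange: 16 × 1.8, A = 28.8 cm², y = 19.9 cm, Ī = 7.776 cm⁴.
Web: 1.6 × 19, A = 30.4 cm², y = 9.5 cm, Ī = 914.53 cm⁴.
Hole (subtracted): ⌀1, A = 0.7854 cm², y = 9.5 cm, Ī = 0.049087 cm⁴.
Centroid: ȳ = ΣA·y / ΣA = 14.627 cm.
Transfer each piece to the centroidal x-axis using Ī + A·d² with d = y − 14.627:
  flange: d = 5.2725 cm → contributes +808.4 cm⁴
  web: d = -5.1275 cm → contributes +1713.8 cm⁴
  hole: d = -5.1275 cm → contributes −20.698 cm⁴
Total I = 2501.5 cm⁴.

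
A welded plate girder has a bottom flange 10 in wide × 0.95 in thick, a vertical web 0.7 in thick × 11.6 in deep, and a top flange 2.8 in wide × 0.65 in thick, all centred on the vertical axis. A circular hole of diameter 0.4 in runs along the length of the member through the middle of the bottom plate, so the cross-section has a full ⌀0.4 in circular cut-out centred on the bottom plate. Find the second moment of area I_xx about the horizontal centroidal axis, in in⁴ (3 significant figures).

Break the section into simple shapes (no overlaps), measuring from the bottom-left corner of the bounding box.
Bottom plate: 10 × 0.95, A = 9.5 in², y = 0.475 in, Ī = 0.71448 in⁴.
Web plate: 0.7 × 11.6, A = 8.12 in², y = 6.75 in, Ī = 91.052 in⁴.
Top plate: 2.8 × 0.65, A = 1.82 in², y = 12.875 in, Ī = 0.064079 in⁴.
Hole (subtracted): ⌀0.4, A = 0.12566 in², y = 0.475 in, Ī = 0.0012566 in⁴.
Centroid: ȳ = ΣA·y / ΣA = 4.2816 in.
Transfer each piece to the horizontal centroidal axis using Ī + A·d² with d = y − 4.2816:
  bottom plate: d = -3.8066 in → contributes +138.37 in⁴
  web plate: d = 2.4684 in → contributes +140.53 in⁴
  top plate: d = 8.5934 in → contributes +134.47 in⁴
  hole: d = -3.8066 in → contributes −1.8221 in⁴
Total I = 411.54 in⁴.

I_xx ≈ 412 in⁴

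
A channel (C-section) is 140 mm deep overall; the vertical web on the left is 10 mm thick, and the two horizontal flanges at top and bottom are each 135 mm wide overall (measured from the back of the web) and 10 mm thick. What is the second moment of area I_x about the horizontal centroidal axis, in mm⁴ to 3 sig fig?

Treat the section as a set of non-overlapping primitives; coordinates are from the bounding-box lower-left.
Web: 10 × 140, A = 1 400 mm², y = 70 mm, Ī = 2 286 667 mm⁴.
Top flange (beyond web): 125 × 10, A = 1 250 mm², y = 135 mm, Ī = 10 417 mm⁴.
Bottom flange (beyond web): 125 × 10, A = 1 250 mm², y = 5 mm, Ī = 10 417 mm⁴.
By symmetry the centroid is at mid-height, ȳ = 70 mm.
Transfer each piece to the horizontal centroidal axis using Ī + A·d² with d = y − 70:
  web: d = 0 mm → contributes +2 286 667 mm⁴
  top flange (beyond web): d = 65 mm → contributes +5 291 667 mm⁴
  bottom flange (beyond web): d = -65 mm → contributes +5 291 667 mm⁴
Total I = 12 870 000 mm⁴.

I_x ≈ 1.29 × 10⁷ mm⁴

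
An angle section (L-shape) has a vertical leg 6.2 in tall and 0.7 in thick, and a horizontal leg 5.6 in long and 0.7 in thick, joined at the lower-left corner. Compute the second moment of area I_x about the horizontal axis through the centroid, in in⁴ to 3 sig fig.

I_x ≈ 28.5 in⁴

Split into non-overlapping primitives; take the origin at the lower-left of the bounding box.
Vertical leg: 0.7 × 6.2, A = 4.34 in², y = 3.1 in, Ī = 13.902 in⁴.
Horizontal leg (remainder): 4.9 × 0.7, A = 3.43 in², y = 0.35 in, Ī = 0.14006 in⁴.
Centroid: ȳ = ΣA·y / ΣA = 1.886 in.
Transfer each piece to the horizontal axis through the centroid using Ī + A·d² with d = y − 1.886:
  vertical leg: d = 1.214 in → contributes +20.298 in⁴
  horizontal leg (remainder): d = -1.536 in → contributes +8.2328 in⁴
Total I = 28.531 in⁴.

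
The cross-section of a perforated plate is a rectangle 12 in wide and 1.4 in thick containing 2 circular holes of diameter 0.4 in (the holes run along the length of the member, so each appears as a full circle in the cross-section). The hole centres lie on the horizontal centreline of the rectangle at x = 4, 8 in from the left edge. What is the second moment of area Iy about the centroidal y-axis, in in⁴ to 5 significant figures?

Decompose the section into non-overlapping parts with the origin at the bottom-left of its bounding rectangle.
Plate: 12 × 1.4, A = 16.8 in², x = 6 in, Ī = 201.6 in⁴.
Hole 1 (subtracted): ⌀0.4, A = 0.1256637 in², x = 4 in, Ī = 0.001256637 in⁴.
Hole 2 (subtracted): ⌀0.4, A = 0.1256637 in², x = 8 in, Ī = 0.001256637 in⁴.
By symmetry the centroid is at mid-width, x̄ = 6 in.
Transfer each piece to the centroidal y-axis using Ī + A·d² with d = x − 6:
  plate: d = 0 in → contributes +201.6 in⁴
  hole 1: d = -2 in → contributes −0.5039115 in⁴
  hole 2: d = 2 in → contributes −0.5039115 in⁴
Total I = 200.5922 in⁴.

Iy ≈ 200.59 in⁴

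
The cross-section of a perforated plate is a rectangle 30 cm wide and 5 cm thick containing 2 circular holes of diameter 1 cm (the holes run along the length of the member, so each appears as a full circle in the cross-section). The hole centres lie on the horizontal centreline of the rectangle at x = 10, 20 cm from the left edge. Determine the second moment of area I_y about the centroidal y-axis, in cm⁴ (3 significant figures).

I_y ≈ 1.12 × 10⁴ cm⁴

Break the section into simple shapes (no overlaps), measuring from the bottom-left corner of the bounding box.
Plate: 30 × 5, A = 150 cm², x = 15 cm, Ī = 11 250 cm⁴.
Hole 1 (subtracted): ⌀1, A = 0.7854 cm², x = 10 cm, Ī = 0.049087 cm⁴.
Hole 2 (subtracted): ⌀1, A = 0.7854 cm², x = 20 cm, Ī = 0.049087 cm⁴.
By symmetry the centroid is at mid-width, x̄ = 15 cm.
Transfer each piece to the centroidal y-axis using Ī + A·d² with d = x − 15:
  plate: d = 0 cm → contributes +11 250 cm⁴
  hole 1: d = -5 cm → contributes −19.684 cm⁴
  hole 2: d = 5 cm → contributes −19.684 cm⁴
Total I = 11 211 cm⁴.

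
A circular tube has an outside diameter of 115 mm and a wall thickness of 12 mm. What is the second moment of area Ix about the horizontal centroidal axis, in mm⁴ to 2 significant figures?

Ix ≈ 5.2 × 10⁶ mm⁴

Break the section into simple shapes (no overlaps), measuring from the bottom-left corner of the bounding box.
Outer circle: ⌀115, A = 10 387 mm², y = 57.5 mm, Ī = 8 585 414 mm⁴.
Bore (subtracted): ⌀91, A = 6 504 mm², y = 57.5 mm, Ī = 3 366 166 mm⁴.
By symmetry the centroid is at mid-height, ȳ = 57.5 mm.
All pieces are centred on the horizontal centroidal axis, so I = ΣĪ (holes subtracted) = 5 219 249 mm⁴.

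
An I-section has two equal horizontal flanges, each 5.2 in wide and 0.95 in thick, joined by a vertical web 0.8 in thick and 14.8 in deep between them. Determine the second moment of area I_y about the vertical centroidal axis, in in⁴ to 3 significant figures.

I_y ≈ 22.9 in⁴

Break the section into simple shapes (no overlaps), measuring from the bottom-left corner of the bounding box.
Bottom flange: 5.2 × 0.95, A = 4.94 in², x = 2.6 in, Ī = 11.131 in⁴.
Web: 0.8 × 14.8, A = 11.84 in², x = 2.6 in, Ī = 0.63147 in⁴.
Top flange: 5.2 × 0.95, A = 4.94 in², x = 2.6 in, Ī = 11.131 in⁴.
By symmetry the centroid is at mid-width, x̄ = 2.6 in.
All pieces are centred on the vertical centroidal axis, so I = ΣĪ = 22.894 in⁴.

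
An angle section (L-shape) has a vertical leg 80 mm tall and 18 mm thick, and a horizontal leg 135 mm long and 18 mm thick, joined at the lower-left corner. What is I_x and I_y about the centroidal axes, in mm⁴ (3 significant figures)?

I_x ≈ 1.65 × 10⁶ mm⁴, I_y ≈ 6.34 × 10⁶ mm⁴

Decompose the section into non-overlapping parts with the origin at the bottom-left of its bounding rectangle.
Vertical leg: 18 × 80, A = 1 440 mm², y = 40 mm, Ī = 768 000 mm⁴.
Horizontal leg (remainder): 117 × 18, A = 2 106 mm², y = 9 mm, Ī = 56 862 mm⁴.
Centroid: ȳ = ΣA·y / ΣA = 21.589 mm.
Transfer each piece to the centroidal x-axis using Ī + A·d² with d = y − 21.589:
  vertical leg: d = 18.411 mm → contributes +1 256 118 mm⁴
  horizontal leg (remainder): d = -12.589 mm → contributes +390 618 mm⁴
Total I = 1 646 737 mm⁴.
For the y-axis: x̄ = 49.089 mm.
Repeating about the centroidal y-axis gives I_y = 6 337 934 mm⁴.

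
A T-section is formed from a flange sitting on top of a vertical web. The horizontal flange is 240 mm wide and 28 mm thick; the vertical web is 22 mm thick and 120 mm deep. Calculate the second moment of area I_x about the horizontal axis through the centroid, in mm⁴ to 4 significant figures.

I_x ≈ 1.399 × 10⁷ mm⁴

Split into non-overlapping primitives; take the origin at the lower-left of the bounding box.
Flange: 240 × 28, A = 6 720 mm², y = 134 mm, Ī = 439 040 mm⁴.
Web: 22 × 120, A = 2 640 mm², y = 60 mm, Ī = 3 168 000 mm⁴.
Centroid: ȳ = ΣA·y / ΣA = 113.128 mm.
Transfer each piece to the horizontal axis through the centroid using Ī + A·d² with d = y − 113.128:
  flange: d = 20.8718 mm → contributes +3 366 486 mm⁴
  web: d = -53.1282 mm → contributes +10 619 680 mm⁴
Total I = 13 986 166 mm⁴.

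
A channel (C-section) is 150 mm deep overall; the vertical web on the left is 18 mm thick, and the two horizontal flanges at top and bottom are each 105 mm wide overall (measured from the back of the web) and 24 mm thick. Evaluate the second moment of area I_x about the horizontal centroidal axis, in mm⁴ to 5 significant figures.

Split into non-overlapping primitives; take the origin at the lower-left of the bounding box.
Web: 18 × 150, A = 2 700 mm², y = 75 mm, Ī = 5 062 500 mm⁴.
Top flange (beyond web): 87 × 24, A = 2 088 mm², y = 138 mm, Ī = 100 224 mm⁴.
Bottom flange (beyond web): 87 × 24, A = 2 088 mm², y = 12 mm, Ī = 100 224 mm⁴.
By symmetry the centroid is at mid-height, ȳ = 75 mm.
Transfer each piece to the horizontal centroidal axis using Ī + A·d² with d = y − 75:
  web: d = 0 mm → contributes +5 062 500 mm⁴
  top flange (beyond web): d = 63 mm → contributes +8 387 496 mm⁴
  bottom flange (beyond web): d = -63 mm → contributes +8 387 496 mm⁴
Total I = 21 837 492 mm⁴.

I_x ≈ 2.1837 × 10⁷ mm⁴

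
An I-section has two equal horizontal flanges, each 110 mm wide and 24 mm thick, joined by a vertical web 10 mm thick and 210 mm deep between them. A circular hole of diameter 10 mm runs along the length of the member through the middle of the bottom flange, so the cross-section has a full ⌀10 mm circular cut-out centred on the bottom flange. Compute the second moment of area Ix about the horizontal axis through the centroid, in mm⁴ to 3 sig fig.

Break the section into simple shapes (no overlaps), measuring from the bottom-left corner of the bounding box.
Bottom flange: 110 × 24, A = 2 640 mm², y = 12 mm, Ī = 126 720 mm⁴.
Web: 10 × 210, A = 2 100 mm², y = 129 mm, Ī = 7 717 500 mm⁴.
Top flange: 110 × 24, A = 2 640 mm², y = 246 mm, Ī = 126 720 mm⁴.
Hole (subtracted): ⌀10, A = 78.54 mm², y = 12 mm, Ī = 490.87 mm⁴.
Centroid: ȳ = ΣA·y / ΣA = 130.26 mm.
Transfer each piece to the horizontal axis through the centroid using Ī + A·d² with d = y − 130.26:
  bottom flange: d = -118.26 mm → contributes +37 047 335 mm⁴
  web: d = -1.2585 mm → contributes +7 720 826 mm⁴
  top flange: d = 115.74 mm → contributes +35 492 388 mm⁴
  hole: d = -118.26 mm → contributes −1 098 877 mm⁴
Total I = 79 161 673 mm⁴.

Ix ≈ 7.92 × 10⁷ mm⁴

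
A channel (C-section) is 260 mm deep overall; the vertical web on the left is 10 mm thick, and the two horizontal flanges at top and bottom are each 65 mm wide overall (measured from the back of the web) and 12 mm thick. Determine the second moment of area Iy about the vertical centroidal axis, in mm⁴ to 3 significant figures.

Iy ≈ 1.28 × 10⁶ mm⁴

Split into non-overlapping primitives; take the origin at the lower-left of the bounding box.
Web: 10 × 260, A = 2 600 mm², x = 5 mm, Ī = 21 667 mm⁴.
Top flange (beyond web): 55 × 12, A = 660 mm², x = 37.5 mm, Ī = 166 375 mm⁴.
Bottom flange (beyond web): 55 × 12, A = 660 mm², x = 37.5 mm, Ī = 166 375 mm⁴.
Centroid: x̄ = ΣA·x / ΣA = 15.944 mm.
Transfer each piece to the vertical centroidal axis using Ī + A·d² with d = x − 15.944:
  web: d = -10.944 mm → contributes +333 065 mm⁴
  top flange (beyond web): d = 21.556 mm → contributes +473 055 mm⁴
  bottom flange (beyond web): d = 21.556 mm → contributes +473 055 mm⁴
Total I = 1 279 174 mm⁴.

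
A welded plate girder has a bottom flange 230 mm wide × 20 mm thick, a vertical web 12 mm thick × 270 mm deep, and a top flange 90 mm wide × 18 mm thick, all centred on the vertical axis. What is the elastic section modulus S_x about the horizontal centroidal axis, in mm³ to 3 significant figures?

S_x ≈ 6.55 × 10⁵ mm³

Break the section into simple shapes (no overlaps), measuring from the bottom-left corner of the bounding box.
Bottom plate: 230 × 20, A = 4 600 mm², y = 10 mm, Ī = 153 333 mm⁴.
Web plate: 12 × 270, A = 3 240 mm², y = 155 mm, Ī = 19 683 000 mm⁴.
Top plate: 90 × 18, A = 1 620 mm², y = 299 mm, Ī = 43 740 mm⁴.
Centroid: ȳ = ΣA·y / ΣA = 109.15 mm.
Transfer each piece to the horizontal centroidal axis using Ī + A·d² with d = y − 109.15:
  bottom plate: d = -99.152 mm → contributes +45 376 682 mm⁴
  web plate: d = 45.848 mm → contributes +26 493 541 mm⁴
  top plate: d = 189.85 mm → contributes +58 432 071 mm⁴
Total I = 130 302 294 mm⁴.
Extreme fibre distance c = 198.85 mm; S = I/c = 655 287 mm³.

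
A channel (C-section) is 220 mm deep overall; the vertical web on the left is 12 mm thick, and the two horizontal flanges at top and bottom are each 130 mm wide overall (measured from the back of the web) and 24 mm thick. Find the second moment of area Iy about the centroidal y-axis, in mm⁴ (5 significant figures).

Iy ≈ 1.4212 × 10⁷ mm⁴

Split into non-overlapping primitives; take the origin at the lower-left of the bounding box.
Web: 12 × 220, A = 2 640 mm², x = 6 mm, Ī = 31 680 mm⁴.
Top flange (beyond web): 118 × 24, A = 2 832 mm², x = 71 mm, Ī = 3 286 064 mm⁴.
Bottom flange (beyond web): 118 × 24, A = 2 832 mm², x = 71 mm, Ī = 3 286 064 mm⁴.
Centroid: x̄ = ΣA·x / ΣA = 50.33526 mm.
Transfer each piece to the centroidal y-axis using Ī + A·d² with d = x − 50.33526:
  web: d = -44.33526 mm → contributes +5 220 904 mm⁴
  top flange (beyond web): d = 20.66474 mm → contributes +4 495 417 mm⁴
  bottom flange (beyond web): d = 20.66474 mm → contributes +4 495 417 mm⁴
Total I = 14 211 739 mm⁴.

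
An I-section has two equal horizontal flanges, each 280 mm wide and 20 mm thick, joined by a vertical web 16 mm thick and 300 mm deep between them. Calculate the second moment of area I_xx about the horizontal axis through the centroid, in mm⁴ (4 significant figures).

I_xx ≈ 3.231 × 10⁸ mm⁴

Break the section into simple shapes (no overlaps), measuring from the bottom-left corner of the bounding box.
Bottom flange: 280 × 20, A = 5 600 mm², y = 10 mm, Ī = 186 667 mm⁴.
Web: 16 × 300, A = 4 800 mm², y = 170 mm, Ī = 36 000 000 mm⁴.
Top flange: 280 × 20, A = 5 600 mm², y = 330 mm, Ī = 186 667 mm⁴.
By symmetry the centroid is at mid-height, ȳ = 170 mm.
Transfer each piece to the horizontal axis through the centroid using Ī + A·d² with d = y − 170:
  bottom flange: d = -160 mm → contributes +143 546 667 mm⁴
  web: d = 0 mm → contributes +36 000 000 mm⁴
  top flange: d = 160 mm → contributes +143 546 667 mm⁴
Total I = 323 093 333 mm⁴.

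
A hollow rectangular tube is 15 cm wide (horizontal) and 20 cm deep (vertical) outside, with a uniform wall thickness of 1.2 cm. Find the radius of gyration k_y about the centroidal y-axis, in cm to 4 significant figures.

k_y ≈ 5.865 cm

Decompose the section into non-overlapping parts with the origin at the bottom-left of its bounding rectangle.
Outer rectangle: 15 × 20, A = 300 cm², x = 7.5 cm, Ī = 5 625 cm⁴.
Inner void (subtracted): 12.6 × 17.6, A = 221.76 cm², x = 7.5 cm, Ī = 2933.88 cm⁴.
By symmetry the centroid is at mid-width, x̄ = 7.5 cm.
All pieces are centred on the centroidal y-axis, so I = ΣĪ (holes subtracted) = 2691.12 cm⁴.
Radius of gyration: k = √(I/A) = √(2691.12 / 78.24) = 5.86478 cm.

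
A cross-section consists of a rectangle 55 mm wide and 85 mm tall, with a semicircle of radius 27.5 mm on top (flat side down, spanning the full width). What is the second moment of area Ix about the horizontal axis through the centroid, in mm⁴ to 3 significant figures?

Decompose the section into non-overlapping parts with the origin at the bottom-left of its bounding rectangle.
Rectangular body: 55 × 85, A = 4 675 mm², y = 42.5 mm, Ī = 2 814 740 mm⁴.
Semicircular cap: semicircle r = 27.5, A = 1187.9 mm², y = 96.671 mm, Ī = 62 772 mm⁴.
Centroid: ȳ = ΣA·y / ΣA = 53.476 mm.
Transfer each piece to the horizontal axis through the centroid using Ī + A·d² with d = y − 53.476:
  rectangular body: d = -10.976 mm → contributes +3 377 942 mm⁴
  semicircular cap: d = 43.195 mm → contributes +2 279 236 mm⁴
Total I = 5 657 178 mm⁴.

Ix ≈ 5.66 × 10⁶ mm⁴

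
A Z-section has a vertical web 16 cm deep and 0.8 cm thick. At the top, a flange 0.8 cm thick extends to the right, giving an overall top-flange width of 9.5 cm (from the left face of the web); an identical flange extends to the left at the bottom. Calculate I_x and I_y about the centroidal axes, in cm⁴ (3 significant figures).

I_x ≈ 1080 cm⁴, I_y ≈ 403 cm⁴

Break the section into simple shapes (no overlaps), measuring from the bottom-left corner of the bounding box.
Web: 0.8 × 16, A = 12.8 cm², y = 8 cm, Ī = 273.07 cm⁴.
Top flange (beyond web): 8.7 × 0.8, A = 6.96 cm², y = 15.6 cm, Ī = 0.3712 cm⁴.
Bottom flange (beyond web): 8.7 × 0.8, A = 6.96 cm², y = 0.4 cm, Ī = 0.3712 cm⁴.
Centroid: ȳ = ΣA·y / ΣA = 8 cm.
Transfer each piece to the centroidal x-axis using Ī + A·d² with d = y − 8:
  web: d = 0 cm → contributes +273.07 cm⁴
  top flange (beyond web): d = 7.6 cm → contributes +402.38 cm⁴
  bottom flange (beyond web): d = -7.6 cm → contributes +402.38 cm⁴
Total I = 1077.8 cm⁴.
For the y-axis: x̄ = 9.1 cm.
Repeating about the centroidal y-axis gives I_y = 402.55 cm⁴.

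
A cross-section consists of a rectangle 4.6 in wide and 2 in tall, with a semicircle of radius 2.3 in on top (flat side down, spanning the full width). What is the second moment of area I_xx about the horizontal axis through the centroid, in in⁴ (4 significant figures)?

Treat the section as a set of non-overlapping primitives; coordinates are from the bounding-box lower-left.
Rectangular body: 4.6 × 2, A = 9.2 in², y = 1 in, Ī = 3.06667 in⁴.
Semicircular cap: semicircle r = 2.3, A = 8.30951 in², y = 2.97615 in, Ī = 3.07145 in⁴.
Centroid: ȳ = ΣA·y / ΣA = 1.93782 in.
Transfer each piece to the horizontal axis through the centroid using Ī + A·d² with d = y − 1.93782:
  rectangular body: d = -0.937824 in → contributes +11.1582 in⁴
  semicircular cap: d = 1.03833 in → contributes +12.0301 in⁴
Total I = 23.1883 in⁴.

I_xx ≈ 23.19 in⁴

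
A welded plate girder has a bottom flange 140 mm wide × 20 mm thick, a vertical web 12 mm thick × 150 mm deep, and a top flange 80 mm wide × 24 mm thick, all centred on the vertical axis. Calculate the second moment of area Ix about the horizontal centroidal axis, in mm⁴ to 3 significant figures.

Ix ≈ 3.76 × 10⁷ mm⁴

Decompose the section into non-overlapping parts with the origin at the bottom-left of its bounding rectangle.
Bottom plate: 140 × 20, A = 2 800 mm², y = 10 mm, Ī = 93 333 mm⁴.
Web plate: 12 × 150, A = 1 800 mm², y = 95 mm, Ī = 3 375 000 mm⁴.
Top plate: 80 × 24, A = 1 920 mm², y = 182 mm, Ī = 92 160 mm⁴.
Centroid: ȳ = ΣA·y / ΣA = 84.117 mm.
Transfer each piece to the horizontal centroidal axis using Ī + A·d² with d = y − 84.117:
  bottom plate: d = -74.117 mm → contributes +15 474 476 mm⁴
  web plate: d = 10.883 mm → contributes +3 588 209 mm⁴
  top plate: d = 97.883 mm → contributes +18 488 001 mm⁴
Total I = 37 550 685 mm⁴.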